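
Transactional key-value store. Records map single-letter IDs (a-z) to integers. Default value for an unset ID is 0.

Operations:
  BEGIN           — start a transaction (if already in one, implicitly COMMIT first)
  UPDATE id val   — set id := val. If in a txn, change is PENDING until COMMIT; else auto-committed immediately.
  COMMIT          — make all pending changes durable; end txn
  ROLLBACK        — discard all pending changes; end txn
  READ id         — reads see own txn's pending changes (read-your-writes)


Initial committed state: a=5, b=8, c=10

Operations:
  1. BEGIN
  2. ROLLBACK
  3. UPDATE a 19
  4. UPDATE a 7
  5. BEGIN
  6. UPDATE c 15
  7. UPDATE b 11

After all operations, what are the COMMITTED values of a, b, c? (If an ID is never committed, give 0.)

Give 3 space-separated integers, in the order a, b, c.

Answer: 7 8 10

Derivation:
Initial committed: {a=5, b=8, c=10}
Op 1: BEGIN: in_txn=True, pending={}
Op 2: ROLLBACK: discarded pending []; in_txn=False
Op 3: UPDATE a=19 (auto-commit; committed a=19)
Op 4: UPDATE a=7 (auto-commit; committed a=7)
Op 5: BEGIN: in_txn=True, pending={}
Op 6: UPDATE c=15 (pending; pending now {c=15})
Op 7: UPDATE b=11 (pending; pending now {b=11, c=15})
Final committed: {a=7, b=8, c=10}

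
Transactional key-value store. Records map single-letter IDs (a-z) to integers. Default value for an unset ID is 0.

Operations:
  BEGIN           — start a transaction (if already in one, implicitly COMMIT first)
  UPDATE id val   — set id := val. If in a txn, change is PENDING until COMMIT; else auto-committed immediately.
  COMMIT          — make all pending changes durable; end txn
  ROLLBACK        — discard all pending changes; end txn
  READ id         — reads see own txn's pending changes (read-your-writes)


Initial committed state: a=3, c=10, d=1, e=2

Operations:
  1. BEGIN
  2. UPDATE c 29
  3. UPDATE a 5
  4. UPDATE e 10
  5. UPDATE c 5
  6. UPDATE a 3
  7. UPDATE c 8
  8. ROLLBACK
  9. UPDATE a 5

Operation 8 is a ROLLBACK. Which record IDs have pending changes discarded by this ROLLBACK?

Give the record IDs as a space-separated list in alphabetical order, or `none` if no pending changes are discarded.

Answer: a c e

Derivation:
Initial committed: {a=3, c=10, d=1, e=2}
Op 1: BEGIN: in_txn=True, pending={}
Op 2: UPDATE c=29 (pending; pending now {c=29})
Op 3: UPDATE a=5 (pending; pending now {a=5, c=29})
Op 4: UPDATE e=10 (pending; pending now {a=5, c=29, e=10})
Op 5: UPDATE c=5 (pending; pending now {a=5, c=5, e=10})
Op 6: UPDATE a=3 (pending; pending now {a=3, c=5, e=10})
Op 7: UPDATE c=8 (pending; pending now {a=3, c=8, e=10})
Op 8: ROLLBACK: discarded pending ['a', 'c', 'e']; in_txn=False
Op 9: UPDATE a=5 (auto-commit; committed a=5)
ROLLBACK at op 8 discards: ['a', 'c', 'e']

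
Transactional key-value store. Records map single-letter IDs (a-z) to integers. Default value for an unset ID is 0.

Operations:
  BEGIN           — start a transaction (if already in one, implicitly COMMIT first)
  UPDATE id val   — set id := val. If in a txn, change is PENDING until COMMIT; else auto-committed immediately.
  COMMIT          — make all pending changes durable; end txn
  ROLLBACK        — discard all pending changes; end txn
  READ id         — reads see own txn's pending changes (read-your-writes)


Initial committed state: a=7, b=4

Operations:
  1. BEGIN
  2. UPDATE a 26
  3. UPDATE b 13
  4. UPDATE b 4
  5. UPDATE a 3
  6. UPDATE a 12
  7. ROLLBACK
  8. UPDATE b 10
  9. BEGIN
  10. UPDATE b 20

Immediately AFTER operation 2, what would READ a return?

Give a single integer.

Initial committed: {a=7, b=4}
Op 1: BEGIN: in_txn=True, pending={}
Op 2: UPDATE a=26 (pending; pending now {a=26})
After op 2: visible(a) = 26 (pending={a=26}, committed={a=7, b=4})

Answer: 26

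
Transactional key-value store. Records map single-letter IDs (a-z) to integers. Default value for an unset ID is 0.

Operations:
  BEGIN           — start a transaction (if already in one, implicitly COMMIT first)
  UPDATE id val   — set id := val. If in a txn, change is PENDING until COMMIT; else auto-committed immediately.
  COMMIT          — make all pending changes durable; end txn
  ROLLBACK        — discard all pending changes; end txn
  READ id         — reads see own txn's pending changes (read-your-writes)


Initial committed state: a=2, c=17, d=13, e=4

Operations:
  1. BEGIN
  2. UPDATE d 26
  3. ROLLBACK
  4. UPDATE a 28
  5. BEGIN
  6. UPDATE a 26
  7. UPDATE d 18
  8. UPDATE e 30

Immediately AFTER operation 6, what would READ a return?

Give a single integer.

Answer: 26

Derivation:
Initial committed: {a=2, c=17, d=13, e=4}
Op 1: BEGIN: in_txn=True, pending={}
Op 2: UPDATE d=26 (pending; pending now {d=26})
Op 3: ROLLBACK: discarded pending ['d']; in_txn=False
Op 4: UPDATE a=28 (auto-commit; committed a=28)
Op 5: BEGIN: in_txn=True, pending={}
Op 6: UPDATE a=26 (pending; pending now {a=26})
After op 6: visible(a) = 26 (pending={a=26}, committed={a=28, c=17, d=13, e=4})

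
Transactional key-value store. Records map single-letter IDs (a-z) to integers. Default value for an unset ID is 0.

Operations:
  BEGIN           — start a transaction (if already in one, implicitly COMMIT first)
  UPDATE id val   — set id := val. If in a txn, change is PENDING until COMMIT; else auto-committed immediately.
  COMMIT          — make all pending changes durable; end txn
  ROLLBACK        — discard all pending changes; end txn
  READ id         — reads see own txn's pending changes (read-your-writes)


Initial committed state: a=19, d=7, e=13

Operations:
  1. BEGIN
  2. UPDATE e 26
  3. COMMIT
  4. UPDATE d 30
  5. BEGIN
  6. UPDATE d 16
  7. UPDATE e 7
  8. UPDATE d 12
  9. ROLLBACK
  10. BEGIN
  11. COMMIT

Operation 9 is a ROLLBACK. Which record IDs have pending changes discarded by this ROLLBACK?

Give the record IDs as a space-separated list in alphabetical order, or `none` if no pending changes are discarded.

Initial committed: {a=19, d=7, e=13}
Op 1: BEGIN: in_txn=True, pending={}
Op 2: UPDATE e=26 (pending; pending now {e=26})
Op 3: COMMIT: merged ['e'] into committed; committed now {a=19, d=7, e=26}
Op 4: UPDATE d=30 (auto-commit; committed d=30)
Op 5: BEGIN: in_txn=True, pending={}
Op 6: UPDATE d=16 (pending; pending now {d=16})
Op 7: UPDATE e=7 (pending; pending now {d=16, e=7})
Op 8: UPDATE d=12 (pending; pending now {d=12, e=7})
Op 9: ROLLBACK: discarded pending ['d', 'e']; in_txn=False
Op 10: BEGIN: in_txn=True, pending={}
Op 11: COMMIT: merged [] into committed; committed now {a=19, d=30, e=26}
ROLLBACK at op 9 discards: ['d', 'e']

Answer: d e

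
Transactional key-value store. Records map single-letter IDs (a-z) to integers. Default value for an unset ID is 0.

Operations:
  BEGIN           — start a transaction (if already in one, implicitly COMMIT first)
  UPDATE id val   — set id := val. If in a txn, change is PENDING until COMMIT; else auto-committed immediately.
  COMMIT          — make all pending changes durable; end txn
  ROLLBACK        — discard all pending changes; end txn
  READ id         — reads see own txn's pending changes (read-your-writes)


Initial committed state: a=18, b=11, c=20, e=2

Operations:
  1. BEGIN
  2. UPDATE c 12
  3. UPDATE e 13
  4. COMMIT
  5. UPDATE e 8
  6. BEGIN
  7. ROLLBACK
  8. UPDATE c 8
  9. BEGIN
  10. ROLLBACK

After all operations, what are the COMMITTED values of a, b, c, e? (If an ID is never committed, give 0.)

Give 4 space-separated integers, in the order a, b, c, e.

Initial committed: {a=18, b=11, c=20, e=2}
Op 1: BEGIN: in_txn=True, pending={}
Op 2: UPDATE c=12 (pending; pending now {c=12})
Op 3: UPDATE e=13 (pending; pending now {c=12, e=13})
Op 4: COMMIT: merged ['c', 'e'] into committed; committed now {a=18, b=11, c=12, e=13}
Op 5: UPDATE e=8 (auto-commit; committed e=8)
Op 6: BEGIN: in_txn=True, pending={}
Op 7: ROLLBACK: discarded pending []; in_txn=False
Op 8: UPDATE c=8 (auto-commit; committed c=8)
Op 9: BEGIN: in_txn=True, pending={}
Op 10: ROLLBACK: discarded pending []; in_txn=False
Final committed: {a=18, b=11, c=8, e=8}

Answer: 18 11 8 8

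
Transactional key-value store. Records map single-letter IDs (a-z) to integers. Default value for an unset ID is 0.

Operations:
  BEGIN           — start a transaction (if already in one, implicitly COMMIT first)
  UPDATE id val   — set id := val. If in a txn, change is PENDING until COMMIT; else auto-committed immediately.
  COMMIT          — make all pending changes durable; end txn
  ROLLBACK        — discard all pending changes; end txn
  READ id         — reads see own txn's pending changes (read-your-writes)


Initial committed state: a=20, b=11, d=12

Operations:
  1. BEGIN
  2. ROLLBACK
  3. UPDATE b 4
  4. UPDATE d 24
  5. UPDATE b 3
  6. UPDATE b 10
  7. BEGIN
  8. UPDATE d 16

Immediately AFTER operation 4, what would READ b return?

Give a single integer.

Answer: 4

Derivation:
Initial committed: {a=20, b=11, d=12}
Op 1: BEGIN: in_txn=True, pending={}
Op 2: ROLLBACK: discarded pending []; in_txn=False
Op 3: UPDATE b=4 (auto-commit; committed b=4)
Op 4: UPDATE d=24 (auto-commit; committed d=24)
After op 4: visible(b) = 4 (pending={}, committed={a=20, b=4, d=24})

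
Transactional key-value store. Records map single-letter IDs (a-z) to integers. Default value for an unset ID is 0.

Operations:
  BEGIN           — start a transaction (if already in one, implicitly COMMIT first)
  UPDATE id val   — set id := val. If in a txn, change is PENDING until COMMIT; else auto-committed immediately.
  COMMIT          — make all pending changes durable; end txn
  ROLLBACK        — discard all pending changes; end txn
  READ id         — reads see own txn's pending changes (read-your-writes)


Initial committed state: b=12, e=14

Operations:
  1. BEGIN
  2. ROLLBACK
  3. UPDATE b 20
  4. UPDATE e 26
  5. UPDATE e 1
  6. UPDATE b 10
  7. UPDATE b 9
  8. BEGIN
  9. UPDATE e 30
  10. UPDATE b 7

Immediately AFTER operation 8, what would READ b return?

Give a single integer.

Initial committed: {b=12, e=14}
Op 1: BEGIN: in_txn=True, pending={}
Op 2: ROLLBACK: discarded pending []; in_txn=False
Op 3: UPDATE b=20 (auto-commit; committed b=20)
Op 4: UPDATE e=26 (auto-commit; committed e=26)
Op 5: UPDATE e=1 (auto-commit; committed e=1)
Op 6: UPDATE b=10 (auto-commit; committed b=10)
Op 7: UPDATE b=9 (auto-commit; committed b=9)
Op 8: BEGIN: in_txn=True, pending={}
After op 8: visible(b) = 9 (pending={}, committed={b=9, e=1})

Answer: 9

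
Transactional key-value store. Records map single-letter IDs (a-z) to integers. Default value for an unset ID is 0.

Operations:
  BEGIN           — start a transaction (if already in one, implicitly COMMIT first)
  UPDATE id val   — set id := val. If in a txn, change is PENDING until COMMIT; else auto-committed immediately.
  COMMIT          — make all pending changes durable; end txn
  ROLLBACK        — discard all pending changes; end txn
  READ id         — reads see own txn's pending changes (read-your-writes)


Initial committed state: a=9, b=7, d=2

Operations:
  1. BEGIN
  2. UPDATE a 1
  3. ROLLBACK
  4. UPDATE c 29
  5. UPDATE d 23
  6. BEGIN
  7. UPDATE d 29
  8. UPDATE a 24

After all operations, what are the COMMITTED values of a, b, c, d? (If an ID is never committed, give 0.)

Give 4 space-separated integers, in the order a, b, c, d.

Initial committed: {a=9, b=7, d=2}
Op 1: BEGIN: in_txn=True, pending={}
Op 2: UPDATE a=1 (pending; pending now {a=1})
Op 3: ROLLBACK: discarded pending ['a']; in_txn=False
Op 4: UPDATE c=29 (auto-commit; committed c=29)
Op 5: UPDATE d=23 (auto-commit; committed d=23)
Op 6: BEGIN: in_txn=True, pending={}
Op 7: UPDATE d=29 (pending; pending now {d=29})
Op 8: UPDATE a=24 (pending; pending now {a=24, d=29})
Final committed: {a=9, b=7, c=29, d=23}

Answer: 9 7 29 23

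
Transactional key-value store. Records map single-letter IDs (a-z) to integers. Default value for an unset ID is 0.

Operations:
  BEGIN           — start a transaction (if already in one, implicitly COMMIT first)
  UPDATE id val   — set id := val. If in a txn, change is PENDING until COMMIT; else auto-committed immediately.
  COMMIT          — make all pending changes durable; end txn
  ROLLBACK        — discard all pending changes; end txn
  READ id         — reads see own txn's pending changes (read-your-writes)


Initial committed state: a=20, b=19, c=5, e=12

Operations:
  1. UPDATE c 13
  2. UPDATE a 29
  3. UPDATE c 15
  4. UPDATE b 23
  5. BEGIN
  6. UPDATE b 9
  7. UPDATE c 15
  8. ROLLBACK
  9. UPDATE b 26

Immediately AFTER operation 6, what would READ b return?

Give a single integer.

Answer: 9

Derivation:
Initial committed: {a=20, b=19, c=5, e=12}
Op 1: UPDATE c=13 (auto-commit; committed c=13)
Op 2: UPDATE a=29 (auto-commit; committed a=29)
Op 3: UPDATE c=15 (auto-commit; committed c=15)
Op 4: UPDATE b=23 (auto-commit; committed b=23)
Op 5: BEGIN: in_txn=True, pending={}
Op 6: UPDATE b=9 (pending; pending now {b=9})
After op 6: visible(b) = 9 (pending={b=9}, committed={a=29, b=23, c=15, e=12})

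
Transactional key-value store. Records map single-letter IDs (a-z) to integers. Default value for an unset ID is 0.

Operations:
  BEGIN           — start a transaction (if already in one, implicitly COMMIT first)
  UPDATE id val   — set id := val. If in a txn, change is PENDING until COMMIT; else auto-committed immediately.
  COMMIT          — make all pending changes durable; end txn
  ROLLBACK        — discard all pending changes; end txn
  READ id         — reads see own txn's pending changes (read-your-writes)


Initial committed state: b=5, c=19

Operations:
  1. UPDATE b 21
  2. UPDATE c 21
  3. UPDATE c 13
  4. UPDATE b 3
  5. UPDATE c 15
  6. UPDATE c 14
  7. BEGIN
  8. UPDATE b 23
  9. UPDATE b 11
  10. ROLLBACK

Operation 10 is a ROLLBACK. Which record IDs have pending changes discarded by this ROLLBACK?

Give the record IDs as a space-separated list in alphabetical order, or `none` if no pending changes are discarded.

Answer: b

Derivation:
Initial committed: {b=5, c=19}
Op 1: UPDATE b=21 (auto-commit; committed b=21)
Op 2: UPDATE c=21 (auto-commit; committed c=21)
Op 3: UPDATE c=13 (auto-commit; committed c=13)
Op 4: UPDATE b=3 (auto-commit; committed b=3)
Op 5: UPDATE c=15 (auto-commit; committed c=15)
Op 6: UPDATE c=14 (auto-commit; committed c=14)
Op 7: BEGIN: in_txn=True, pending={}
Op 8: UPDATE b=23 (pending; pending now {b=23})
Op 9: UPDATE b=11 (pending; pending now {b=11})
Op 10: ROLLBACK: discarded pending ['b']; in_txn=False
ROLLBACK at op 10 discards: ['b']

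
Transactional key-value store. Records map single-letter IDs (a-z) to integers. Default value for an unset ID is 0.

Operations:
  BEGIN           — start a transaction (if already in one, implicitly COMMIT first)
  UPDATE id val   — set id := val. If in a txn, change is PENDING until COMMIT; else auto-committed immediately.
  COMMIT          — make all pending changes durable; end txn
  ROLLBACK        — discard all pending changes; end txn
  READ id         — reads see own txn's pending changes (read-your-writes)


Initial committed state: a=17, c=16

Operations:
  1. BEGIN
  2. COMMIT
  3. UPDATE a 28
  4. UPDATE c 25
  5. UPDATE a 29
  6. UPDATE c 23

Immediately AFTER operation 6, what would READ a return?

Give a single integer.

Answer: 29

Derivation:
Initial committed: {a=17, c=16}
Op 1: BEGIN: in_txn=True, pending={}
Op 2: COMMIT: merged [] into committed; committed now {a=17, c=16}
Op 3: UPDATE a=28 (auto-commit; committed a=28)
Op 4: UPDATE c=25 (auto-commit; committed c=25)
Op 5: UPDATE a=29 (auto-commit; committed a=29)
Op 6: UPDATE c=23 (auto-commit; committed c=23)
After op 6: visible(a) = 29 (pending={}, committed={a=29, c=23})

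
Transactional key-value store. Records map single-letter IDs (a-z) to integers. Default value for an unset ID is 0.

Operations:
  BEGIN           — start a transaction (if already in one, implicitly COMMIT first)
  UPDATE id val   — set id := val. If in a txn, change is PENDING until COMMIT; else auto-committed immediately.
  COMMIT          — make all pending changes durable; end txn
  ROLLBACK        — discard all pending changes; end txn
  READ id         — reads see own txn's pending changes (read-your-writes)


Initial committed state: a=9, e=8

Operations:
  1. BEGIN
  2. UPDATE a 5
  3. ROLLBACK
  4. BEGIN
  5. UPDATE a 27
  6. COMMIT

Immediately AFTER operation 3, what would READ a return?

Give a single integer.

Answer: 9

Derivation:
Initial committed: {a=9, e=8}
Op 1: BEGIN: in_txn=True, pending={}
Op 2: UPDATE a=5 (pending; pending now {a=5})
Op 3: ROLLBACK: discarded pending ['a']; in_txn=False
After op 3: visible(a) = 9 (pending={}, committed={a=9, e=8})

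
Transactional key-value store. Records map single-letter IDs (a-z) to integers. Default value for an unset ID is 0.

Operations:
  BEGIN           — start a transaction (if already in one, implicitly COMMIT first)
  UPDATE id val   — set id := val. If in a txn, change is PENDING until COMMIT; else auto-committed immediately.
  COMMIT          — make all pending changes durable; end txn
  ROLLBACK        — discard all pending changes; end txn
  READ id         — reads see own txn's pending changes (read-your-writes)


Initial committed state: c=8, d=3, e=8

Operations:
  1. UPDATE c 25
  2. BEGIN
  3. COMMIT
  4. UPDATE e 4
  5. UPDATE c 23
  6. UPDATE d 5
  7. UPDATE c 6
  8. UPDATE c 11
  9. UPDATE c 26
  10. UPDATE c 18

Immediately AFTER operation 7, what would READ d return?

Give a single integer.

Answer: 5

Derivation:
Initial committed: {c=8, d=3, e=8}
Op 1: UPDATE c=25 (auto-commit; committed c=25)
Op 2: BEGIN: in_txn=True, pending={}
Op 3: COMMIT: merged [] into committed; committed now {c=25, d=3, e=8}
Op 4: UPDATE e=4 (auto-commit; committed e=4)
Op 5: UPDATE c=23 (auto-commit; committed c=23)
Op 6: UPDATE d=5 (auto-commit; committed d=5)
Op 7: UPDATE c=6 (auto-commit; committed c=6)
After op 7: visible(d) = 5 (pending={}, committed={c=6, d=5, e=4})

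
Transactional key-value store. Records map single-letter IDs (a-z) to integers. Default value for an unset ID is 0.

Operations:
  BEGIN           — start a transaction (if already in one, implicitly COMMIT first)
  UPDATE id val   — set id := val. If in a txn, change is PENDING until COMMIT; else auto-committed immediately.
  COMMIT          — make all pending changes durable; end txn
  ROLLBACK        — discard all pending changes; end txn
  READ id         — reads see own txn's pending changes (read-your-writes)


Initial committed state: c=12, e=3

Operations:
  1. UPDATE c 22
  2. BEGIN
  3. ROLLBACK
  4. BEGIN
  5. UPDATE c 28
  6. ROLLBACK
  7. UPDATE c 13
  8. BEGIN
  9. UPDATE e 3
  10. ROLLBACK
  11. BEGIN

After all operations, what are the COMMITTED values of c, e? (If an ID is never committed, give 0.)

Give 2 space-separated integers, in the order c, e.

Initial committed: {c=12, e=3}
Op 1: UPDATE c=22 (auto-commit; committed c=22)
Op 2: BEGIN: in_txn=True, pending={}
Op 3: ROLLBACK: discarded pending []; in_txn=False
Op 4: BEGIN: in_txn=True, pending={}
Op 5: UPDATE c=28 (pending; pending now {c=28})
Op 6: ROLLBACK: discarded pending ['c']; in_txn=False
Op 7: UPDATE c=13 (auto-commit; committed c=13)
Op 8: BEGIN: in_txn=True, pending={}
Op 9: UPDATE e=3 (pending; pending now {e=3})
Op 10: ROLLBACK: discarded pending ['e']; in_txn=False
Op 11: BEGIN: in_txn=True, pending={}
Final committed: {c=13, e=3}

Answer: 13 3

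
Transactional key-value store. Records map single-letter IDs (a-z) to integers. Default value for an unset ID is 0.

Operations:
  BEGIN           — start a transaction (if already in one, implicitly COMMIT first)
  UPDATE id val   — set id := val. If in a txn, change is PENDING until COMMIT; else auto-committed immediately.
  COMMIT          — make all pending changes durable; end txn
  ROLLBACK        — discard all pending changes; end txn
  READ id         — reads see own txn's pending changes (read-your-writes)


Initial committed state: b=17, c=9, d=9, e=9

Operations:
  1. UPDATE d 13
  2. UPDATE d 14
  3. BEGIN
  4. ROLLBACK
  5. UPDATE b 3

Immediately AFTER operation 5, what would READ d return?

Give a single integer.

Initial committed: {b=17, c=9, d=9, e=9}
Op 1: UPDATE d=13 (auto-commit; committed d=13)
Op 2: UPDATE d=14 (auto-commit; committed d=14)
Op 3: BEGIN: in_txn=True, pending={}
Op 4: ROLLBACK: discarded pending []; in_txn=False
Op 5: UPDATE b=3 (auto-commit; committed b=3)
After op 5: visible(d) = 14 (pending={}, committed={b=3, c=9, d=14, e=9})

Answer: 14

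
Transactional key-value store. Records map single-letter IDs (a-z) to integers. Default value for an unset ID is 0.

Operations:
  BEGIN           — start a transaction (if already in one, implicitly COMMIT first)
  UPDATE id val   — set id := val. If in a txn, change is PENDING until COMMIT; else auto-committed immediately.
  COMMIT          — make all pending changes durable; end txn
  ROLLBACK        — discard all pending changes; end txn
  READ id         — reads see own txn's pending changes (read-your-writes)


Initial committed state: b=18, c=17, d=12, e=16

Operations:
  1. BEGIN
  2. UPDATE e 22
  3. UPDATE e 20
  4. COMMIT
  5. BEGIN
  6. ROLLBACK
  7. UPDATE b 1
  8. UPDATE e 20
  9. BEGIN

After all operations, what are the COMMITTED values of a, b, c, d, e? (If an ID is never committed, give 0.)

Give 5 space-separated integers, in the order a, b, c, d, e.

Initial committed: {b=18, c=17, d=12, e=16}
Op 1: BEGIN: in_txn=True, pending={}
Op 2: UPDATE e=22 (pending; pending now {e=22})
Op 3: UPDATE e=20 (pending; pending now {e=20})
Op 4: COMMIT: merged ['e'] into committed; committed now {b=18, c=17, d=12, e=20}
Op 5: BEGIN: in_txn=True, pending={}
Op 6: ROLLBACK: discarded pending []; in_txn=False
Op 7: UPDATE b=1 (auto-commit; committed b=1)
Op 8: UPDATE e=20 (auto-commit; committed e=20)
Op 9: BEGIN: in_txn=True, pending={}
Final committed: {b=1, c=17, d=12, e=20}

Answer: 0 1 17 12 20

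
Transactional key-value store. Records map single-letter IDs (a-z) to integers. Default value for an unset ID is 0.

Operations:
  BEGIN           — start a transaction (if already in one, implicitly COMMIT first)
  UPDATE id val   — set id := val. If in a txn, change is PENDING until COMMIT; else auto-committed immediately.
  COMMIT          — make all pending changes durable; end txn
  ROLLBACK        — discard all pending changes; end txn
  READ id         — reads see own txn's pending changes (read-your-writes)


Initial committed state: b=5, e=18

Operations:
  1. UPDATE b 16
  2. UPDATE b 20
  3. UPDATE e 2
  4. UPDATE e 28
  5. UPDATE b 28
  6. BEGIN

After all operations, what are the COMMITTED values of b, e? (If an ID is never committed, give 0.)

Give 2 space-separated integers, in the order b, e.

Initial committed: {b=5, e=18}
Op 1: UPDATE b=16 (auto-commit; committed b=16)
Op 2: UPDATE b=20 (auto-commit; committed b=20)
Op 3: UPDATE e=2 (auto-commit; committed e=2)
Op 4: UPDATE e=28 (auto-commit; committed e=28)
Op 5: UPDATE b=28 (auto-commit; committed b=28)
Op 6: BEGIN: in_txn=True, pending={}
Final committed: {b=28, e=28}

Answer: 28 28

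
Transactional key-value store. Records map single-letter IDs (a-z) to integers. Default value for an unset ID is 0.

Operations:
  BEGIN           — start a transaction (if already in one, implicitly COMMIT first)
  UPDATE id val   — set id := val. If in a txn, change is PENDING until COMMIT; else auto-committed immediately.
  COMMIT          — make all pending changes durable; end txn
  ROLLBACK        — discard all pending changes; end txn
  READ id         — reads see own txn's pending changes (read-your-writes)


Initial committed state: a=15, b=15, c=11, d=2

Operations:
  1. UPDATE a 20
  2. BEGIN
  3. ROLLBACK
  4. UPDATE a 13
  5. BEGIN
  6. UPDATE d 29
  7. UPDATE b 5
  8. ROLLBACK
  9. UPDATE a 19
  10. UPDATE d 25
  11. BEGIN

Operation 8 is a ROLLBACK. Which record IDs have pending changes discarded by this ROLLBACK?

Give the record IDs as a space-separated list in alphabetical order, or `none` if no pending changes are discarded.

Answer: b d

Derivation:
Initial committed: {a=15, b=15, c=11, d=2}
Op 1: UPDATE a=20 (auto-commit; committed a=20)
Op 2: BEGIN: in_txn=True, pending={}
Op 3: ROLLBACK: discarded pending []; in_txn=False
Op 4: UPDATE a=13 (auto-commit; committed a=13)
Op 5: BEGIN: in_txn=True, pending={}
Op 6: UPDATE d=29 (pending; pending now {d=29})
Op 7: UPDATE b=5 (pending; pending now {b=5, d=29})
Op 8: ROLLBACK: discarded pending ['b', 'd']; in_txn=False
Op 9: UPDATE a=19 (auto-commit; committed a=19)
Op 10: UPDATE d=25 (auto-commit; committed d=25)
Op 11: BEGIN: in_txn=True, pending={}
ROLLBACK at op 8 discards: ['b', 'd']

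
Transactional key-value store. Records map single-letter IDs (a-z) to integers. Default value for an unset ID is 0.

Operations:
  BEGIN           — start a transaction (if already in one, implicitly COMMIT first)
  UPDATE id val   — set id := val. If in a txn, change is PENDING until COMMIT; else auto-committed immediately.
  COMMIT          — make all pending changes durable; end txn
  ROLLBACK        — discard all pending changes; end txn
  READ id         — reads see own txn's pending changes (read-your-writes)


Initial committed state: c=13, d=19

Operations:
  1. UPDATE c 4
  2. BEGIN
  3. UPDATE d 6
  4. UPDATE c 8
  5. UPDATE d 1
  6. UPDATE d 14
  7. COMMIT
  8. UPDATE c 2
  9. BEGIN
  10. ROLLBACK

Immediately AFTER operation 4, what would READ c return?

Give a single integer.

Initial committed: {c=13, d=19}
Op 1: UPDATE c=4 (auto-commit; committed c=4)
Op 2: BEGIN: in_txn=True, pending={}
Op 3: UPDATE d=6 (pending; pending now {d=6})
Op 4: UPDATE c=8 (pending; pending now {c=8, d=6})
After op 4: visible(c) = 8 (pending={c=8, d=6}, committed={c=4, d=19})

Answer: 8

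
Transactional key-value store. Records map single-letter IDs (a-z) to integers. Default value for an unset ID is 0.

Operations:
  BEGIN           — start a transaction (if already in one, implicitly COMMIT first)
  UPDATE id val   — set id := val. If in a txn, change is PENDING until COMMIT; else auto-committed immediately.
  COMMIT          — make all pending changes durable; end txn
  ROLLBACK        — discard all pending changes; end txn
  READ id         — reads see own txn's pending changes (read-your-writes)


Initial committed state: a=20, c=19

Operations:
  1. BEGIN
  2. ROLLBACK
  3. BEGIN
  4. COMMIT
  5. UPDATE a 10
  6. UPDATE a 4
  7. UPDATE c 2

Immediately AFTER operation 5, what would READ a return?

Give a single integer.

Initial committed: {a=20, c=19}
Op 1: BEGIN: in_txn=True, pending={}
Op 2: ROLLBACK: discarded pending []; in_txn=False
Op 3: BEGIN: in_txn=True, pending={}
Op 4: COMMIT: merged [] into committed; committed now {a=20, c=19}
Op 5: UPDATE a=10 (auto-commit; committed a=10)
After op 5: visible(a) = 10 (pending={}, committed={a=10, c=19})

Answer: 10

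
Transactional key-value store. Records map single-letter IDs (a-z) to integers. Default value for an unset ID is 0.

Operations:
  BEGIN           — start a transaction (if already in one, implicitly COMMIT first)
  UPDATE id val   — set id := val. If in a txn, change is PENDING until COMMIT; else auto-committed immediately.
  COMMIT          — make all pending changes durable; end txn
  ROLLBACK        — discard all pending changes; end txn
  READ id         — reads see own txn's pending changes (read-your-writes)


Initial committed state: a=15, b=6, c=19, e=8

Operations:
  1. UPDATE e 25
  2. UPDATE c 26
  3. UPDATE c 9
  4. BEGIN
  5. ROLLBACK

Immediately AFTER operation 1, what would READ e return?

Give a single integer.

Answer: 25

Derivation:
Initial committed: {a=15, b=6, c=19, e=8}
Op 1: UPDATE e=25 (auto-commit; committed e=25)
After op 1: visible(e) = 25 (pending={}, committed={a=15, b=6, c=19, e=25})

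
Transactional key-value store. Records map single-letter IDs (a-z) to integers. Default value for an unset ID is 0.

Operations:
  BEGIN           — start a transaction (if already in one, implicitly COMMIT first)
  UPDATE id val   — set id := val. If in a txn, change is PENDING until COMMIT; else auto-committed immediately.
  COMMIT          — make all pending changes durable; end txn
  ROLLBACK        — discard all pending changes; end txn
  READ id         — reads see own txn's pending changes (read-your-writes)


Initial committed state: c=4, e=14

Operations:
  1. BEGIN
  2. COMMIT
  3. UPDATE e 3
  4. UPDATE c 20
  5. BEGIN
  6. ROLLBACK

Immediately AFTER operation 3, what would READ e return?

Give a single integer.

Answer: 3

Derivation:
Initial committed: {c=4, e=14}
Op 1: BEGIN: in_txn=True, pending={}
Op 2: COMMIT: merged [] into committed; committed now {c=4, e=14}
Op 3: UPDATE e=3 (auto-commit; committed e=3)
After op 3: visible(e) = 3 (pending={}, committed={c=4, e=3})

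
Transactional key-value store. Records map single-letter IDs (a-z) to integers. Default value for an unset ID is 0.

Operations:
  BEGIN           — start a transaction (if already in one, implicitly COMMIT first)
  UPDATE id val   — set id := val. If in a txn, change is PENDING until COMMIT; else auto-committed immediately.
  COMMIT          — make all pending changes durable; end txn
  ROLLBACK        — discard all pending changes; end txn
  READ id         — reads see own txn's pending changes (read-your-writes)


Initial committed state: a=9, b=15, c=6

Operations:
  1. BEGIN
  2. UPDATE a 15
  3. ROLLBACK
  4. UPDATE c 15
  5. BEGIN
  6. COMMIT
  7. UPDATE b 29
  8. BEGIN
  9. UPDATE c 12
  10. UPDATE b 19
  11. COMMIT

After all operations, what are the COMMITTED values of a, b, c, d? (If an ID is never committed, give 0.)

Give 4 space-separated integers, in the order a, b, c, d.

Initial committed: {a=9, b=15, c=6}
Op 1: BEGIN: in_txn=True, pending={}
Op 2: UPDATE a=15 (pending; pending now {a=15})
Op 3: ROLLBACK: discarded pending ['a']; in_txn=False
Op 4: UPDATE c=15 (auto-commit; committed c=15)
Op 5: BEGIN: in_txn=True, pending={}
Op 6: COMMIT: merged [] into committed; committed now {a=9, b=15, c=15}
Op 7: UPDATE b=29 (auto-commit; committed b=29)
Op 8: BEGIN: in_txn=True, pending={}
Op 9: UPDATE c=12 (pending; pending now {c=12})
Op 10: UPDATE b=19 (pending; pending now {b=19, c=12})
Op 11: COMMIT: merged ['b', 'c'] into committed; committed now {a=9, b=19, c=12}
Final committed: {a=9, b=19, c=12}

Answer: 9 19 12 0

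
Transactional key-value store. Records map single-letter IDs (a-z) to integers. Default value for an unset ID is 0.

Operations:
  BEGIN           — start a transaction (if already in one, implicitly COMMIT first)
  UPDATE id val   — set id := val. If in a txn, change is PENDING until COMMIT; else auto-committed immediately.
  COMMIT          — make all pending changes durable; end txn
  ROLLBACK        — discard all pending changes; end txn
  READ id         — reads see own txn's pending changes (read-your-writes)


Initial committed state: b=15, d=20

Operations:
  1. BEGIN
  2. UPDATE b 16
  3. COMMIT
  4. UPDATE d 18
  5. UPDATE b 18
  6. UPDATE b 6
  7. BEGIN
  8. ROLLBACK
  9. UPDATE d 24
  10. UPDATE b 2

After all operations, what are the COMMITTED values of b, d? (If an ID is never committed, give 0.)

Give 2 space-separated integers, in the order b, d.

Initial committed: {b=15, d=20}
Op 1: BEGIN: in_txn=True, pending={}
Op 2: UPDATE b=16 (pending; pending now {b=16})
Op 3: COMMIT: merged ['b'] into committed; committed now {b=16, d=20}
Op 4: UPDATE d=18 (auto-commit; committed d=18)
Op 5: UPDATE b=18 (auto-commit; committed b=18)
Op 6: UPDATE b=6 (auto-commit; committed b=6)
Op 7: BEGIN: in_txn=True, pending={}
Op 8: ROLLBACK: discarded pending []; in_txn=False
Op 9: UPDATE d=24 (auto-commit; committed d=24)
Op 10: UPDATE b=2 (auto-commit; committed b=2)
Final committed: {b=2, d=24}

Answer: 2 24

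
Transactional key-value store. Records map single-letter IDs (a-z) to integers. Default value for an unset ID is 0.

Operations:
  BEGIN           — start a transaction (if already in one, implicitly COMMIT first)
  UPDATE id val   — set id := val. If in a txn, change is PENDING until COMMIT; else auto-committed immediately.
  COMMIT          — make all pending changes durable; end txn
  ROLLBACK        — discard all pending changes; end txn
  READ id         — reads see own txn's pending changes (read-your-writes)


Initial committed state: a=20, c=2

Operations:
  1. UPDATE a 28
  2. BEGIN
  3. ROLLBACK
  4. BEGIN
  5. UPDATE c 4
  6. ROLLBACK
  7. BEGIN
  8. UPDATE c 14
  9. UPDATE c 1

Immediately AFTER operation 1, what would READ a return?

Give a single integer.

Initial committed: {a=20, c=2}
Op 1: UPDATE a=28 (auto-commit; committed a=28)
After op 1: visible(a) = 28 (pending={}, committed={a=28, c=2})

Answer: 28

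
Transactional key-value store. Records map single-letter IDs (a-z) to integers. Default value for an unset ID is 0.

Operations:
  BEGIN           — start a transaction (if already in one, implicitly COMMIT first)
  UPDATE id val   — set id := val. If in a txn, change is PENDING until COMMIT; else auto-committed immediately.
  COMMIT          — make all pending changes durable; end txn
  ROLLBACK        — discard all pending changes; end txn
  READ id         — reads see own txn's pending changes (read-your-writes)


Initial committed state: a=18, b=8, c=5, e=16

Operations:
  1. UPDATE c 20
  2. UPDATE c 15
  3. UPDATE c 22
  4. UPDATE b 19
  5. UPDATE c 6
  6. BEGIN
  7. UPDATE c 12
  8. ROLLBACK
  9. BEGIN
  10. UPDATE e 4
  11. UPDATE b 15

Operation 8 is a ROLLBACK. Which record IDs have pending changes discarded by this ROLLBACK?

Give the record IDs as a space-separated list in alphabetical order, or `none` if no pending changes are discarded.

Answer: c

Derivation:
Initial committed: {a=18, b=8, c=5, e=16}
Op 1: UPDATE c=20 (auto-commit; committed c=20)
Op 2: UPDATE c=15 (auto-commit; committed c=15)
Op 3: UPDATE c=22 (auto-commit; committed c=22)
Op 4: UPDATE b=19 (auto-commit; committed b=19)
Op 5: UPDATE c=6 (auto-commit; committed c=6)
Op 6: BEGIN: in_txn=True, pending={}
Op 7: UPDATE c=12 (pending; pending now {c=12})
Op 8: ROLLBACK: discarded pending ['c']; in_txn=False
Op 9: BEGIN: in_txn=True, pending={}
Op 10: UPDATE e=4 (pending; pending now {e=4})
Op 11: UPDATE b=15 (pending; pending now {b=15, e=4})
ROLLBACK at op 8 discards: ['c']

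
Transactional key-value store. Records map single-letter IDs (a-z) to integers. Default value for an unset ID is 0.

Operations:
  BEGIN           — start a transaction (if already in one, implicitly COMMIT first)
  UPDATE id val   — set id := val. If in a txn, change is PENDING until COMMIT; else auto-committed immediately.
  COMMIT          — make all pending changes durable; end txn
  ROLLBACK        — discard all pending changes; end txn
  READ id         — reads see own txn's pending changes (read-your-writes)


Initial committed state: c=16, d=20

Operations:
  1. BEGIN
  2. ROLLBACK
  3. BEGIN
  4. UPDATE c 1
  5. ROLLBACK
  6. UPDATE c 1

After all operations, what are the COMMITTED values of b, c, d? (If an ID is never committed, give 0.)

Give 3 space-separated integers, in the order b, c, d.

Answer: 0 1 20

Derivation:
Initial committed: {c=16, d=20}
Op 1: BEGIN: in_txn=True, pending={}
Op 2: ROLLBACK: discarded pending []; in_txn=False
Op 3: BEGIN: in_txn=True, pending={}
Op 4: UPDATE c=1 (pending; pending now {c=1})
Op 5: ROLLBACK: discarded pending ['c']; in_txn=False
Op 6: UPDATE c=1 (auto-commit; committed c=1)
Final committed: {c=1, d=20}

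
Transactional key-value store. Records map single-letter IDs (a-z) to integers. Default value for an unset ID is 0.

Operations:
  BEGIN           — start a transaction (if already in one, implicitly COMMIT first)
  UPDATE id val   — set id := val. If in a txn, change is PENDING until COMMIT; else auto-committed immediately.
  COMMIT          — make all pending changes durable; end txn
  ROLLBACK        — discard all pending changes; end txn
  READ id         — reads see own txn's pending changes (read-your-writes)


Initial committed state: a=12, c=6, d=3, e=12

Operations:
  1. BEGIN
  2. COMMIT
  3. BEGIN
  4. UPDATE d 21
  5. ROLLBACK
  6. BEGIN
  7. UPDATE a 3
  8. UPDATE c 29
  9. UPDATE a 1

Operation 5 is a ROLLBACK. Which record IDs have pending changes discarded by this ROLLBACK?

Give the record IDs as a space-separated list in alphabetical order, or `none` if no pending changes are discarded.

Answer: d

Derivation:
Initial committed: {a=12, c=6, d=3, e=12}
Op 1: BEGIN: in_txn=True, pending={}
Op 2: COMMIT: merged [] into committed; committed now {a=12, c=6, d=3, e=12}
Op 3: BEGIN: in_txn=True, pending={}
Op 4: UPDATE d=21 (pending; pending now {d=21})
Op 5: ROLLBACK: discarded pending ['d']; in_txn=False
Op 6: BEGIN: in_txn=True, pending={}
Op 7: UPDATE a=3 (pending; pending now {a=3})
Op 8: UPDATE c=29 (pending; pending now {a=3, c=29})
Op 9: UPDATE a=1 (pending; pending now {a=1, c=29})
ROLLBACK at op 5 discards: ['d']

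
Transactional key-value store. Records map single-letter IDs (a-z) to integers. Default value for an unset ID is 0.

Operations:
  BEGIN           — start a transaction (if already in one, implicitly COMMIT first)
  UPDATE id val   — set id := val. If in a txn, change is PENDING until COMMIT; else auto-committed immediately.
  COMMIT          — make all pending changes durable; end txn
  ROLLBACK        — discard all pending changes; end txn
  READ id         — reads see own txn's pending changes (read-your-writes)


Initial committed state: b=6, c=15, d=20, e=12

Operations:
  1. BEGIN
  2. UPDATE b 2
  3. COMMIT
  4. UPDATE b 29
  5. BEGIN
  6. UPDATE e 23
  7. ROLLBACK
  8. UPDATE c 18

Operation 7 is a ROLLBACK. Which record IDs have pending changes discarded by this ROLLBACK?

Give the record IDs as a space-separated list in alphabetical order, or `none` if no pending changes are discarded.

Answer: e

Derivation:
Initial committed: {b=6, c=15, d=20, e=12}
Op 1: BEGIN: in_txn=True, pending={}
Op 2: UPDATE b=2 (pending; pending now {b=2})
Op 3: COMMIT: merged ['b'] into committed; committed now {b=2, c=15, d=20, e=12}
Op 4: UPDATE b=29 (auto-commit; committed b=29)
Op 5: BEGIN: in_txn=True, pending={}
Op 6: UPDATE e=23 (pending; pending now {e=23})
Op 7: ROLLBACK: discarded pending ['e']; in_txn=False
Op 8: UPDATE c=18 (auto-commit; committed c=18)
ROLLBACK at op 7 discards: ['e']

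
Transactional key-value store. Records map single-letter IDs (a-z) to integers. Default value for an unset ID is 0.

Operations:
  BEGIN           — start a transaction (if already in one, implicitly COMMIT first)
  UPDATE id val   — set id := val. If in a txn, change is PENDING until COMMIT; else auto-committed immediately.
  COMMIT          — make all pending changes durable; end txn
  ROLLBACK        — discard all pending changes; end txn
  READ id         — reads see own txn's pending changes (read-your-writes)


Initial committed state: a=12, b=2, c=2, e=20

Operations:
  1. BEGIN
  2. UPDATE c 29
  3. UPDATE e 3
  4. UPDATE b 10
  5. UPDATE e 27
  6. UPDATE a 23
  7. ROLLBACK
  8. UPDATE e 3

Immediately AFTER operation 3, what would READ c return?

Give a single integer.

Initial committed: {a=12, b=2, c=2, e=20}
Op 1: BEGIN: in_txn=True, pending={}
Op 2: UPDATE c=29 (pending; pending now {c=29})
Op 3: UPDATE e=3 (pending; pending now {c=29, e=3})
After op 3: visible(c) = 29 (pending={c=29, e=3}, committed={a=12, b=2, c=2, e=20})

Answer: 29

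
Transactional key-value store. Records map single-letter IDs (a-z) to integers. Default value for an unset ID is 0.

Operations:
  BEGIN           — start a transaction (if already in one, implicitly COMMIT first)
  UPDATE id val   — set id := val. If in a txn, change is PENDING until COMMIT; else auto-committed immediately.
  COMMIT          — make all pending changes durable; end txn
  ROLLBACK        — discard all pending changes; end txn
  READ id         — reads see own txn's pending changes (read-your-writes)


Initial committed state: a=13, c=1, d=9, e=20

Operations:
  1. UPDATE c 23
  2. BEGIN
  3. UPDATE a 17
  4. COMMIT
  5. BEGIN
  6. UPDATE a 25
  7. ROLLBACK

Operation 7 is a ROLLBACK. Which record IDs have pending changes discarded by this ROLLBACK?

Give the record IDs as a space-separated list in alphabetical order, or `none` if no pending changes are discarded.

Answer: a

Derivation:
Initial committed: {a=13, c=1, d=9, e=20}
Op 1: UPDATE c=23 (auto-commit; committed c=23)
Op 2: BEGIN: in_txn=True, pending={}
Op 3: UPDATE a=17 (pending; pending now {a=17})
Op 4: COMMIT: merged ['a'] into committed; committed now {a=17, c=23, d=9, e=20}
Op 5: BEGIN: in_txn=True, pending={}
Op 6: UPDATE a=25 (pending; pending now {a=25})
Op 7: ROLLBACK: discarded pending ['a']; in_txn=False
ROLLBACK at op 7 discards: ['a']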